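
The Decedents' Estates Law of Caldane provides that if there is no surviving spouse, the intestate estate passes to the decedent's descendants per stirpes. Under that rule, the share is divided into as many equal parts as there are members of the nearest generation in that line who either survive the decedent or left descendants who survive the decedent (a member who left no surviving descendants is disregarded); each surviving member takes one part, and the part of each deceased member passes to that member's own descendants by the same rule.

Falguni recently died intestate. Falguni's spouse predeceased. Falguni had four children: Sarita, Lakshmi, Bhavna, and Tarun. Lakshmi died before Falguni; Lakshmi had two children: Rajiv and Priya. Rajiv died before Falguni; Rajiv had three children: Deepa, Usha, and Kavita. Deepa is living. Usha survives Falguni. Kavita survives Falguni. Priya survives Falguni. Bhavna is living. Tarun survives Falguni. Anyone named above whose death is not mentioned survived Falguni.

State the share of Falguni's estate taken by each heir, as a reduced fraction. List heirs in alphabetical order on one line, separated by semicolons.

Bhavna 1/4; Deepa 1/24; Kavita 1/24; Priya 1/8; Sarita 1/4; Tarun 1/4; Usha 1/24

There is no surviving spouse, so the entire estate passes to Falguni's descendants per stirpes.
The estate is divided into 4 equal shares of 1/4 among Sarita, Lakshmi, Bhavna, Tarun.
Sarita is living and takes 1/4.
Lakshmi predeceased; the 1/4 allotted to Lakshmi's branch passes to Lakshmi's issue by representation.
The 1/4 is divided into 2 equal shares of 1/8 among Rajiv, Priya.
Rajiv predeceased; the 1/8 allotted to Rajiv's branch passes to Rajiv's issue by representation.
The 1/8 is divided into 3 equal shares of 1/24 among Deepa, Usha, Kavita.
Deepa is living and takes 1/24.
Usha is living and takes 1/24.
Kavita is living and takes 1/24.
Priya is living and takes 1/8.
Bhavna is living and takes 1/4.
Tarun is living and takes 1/4.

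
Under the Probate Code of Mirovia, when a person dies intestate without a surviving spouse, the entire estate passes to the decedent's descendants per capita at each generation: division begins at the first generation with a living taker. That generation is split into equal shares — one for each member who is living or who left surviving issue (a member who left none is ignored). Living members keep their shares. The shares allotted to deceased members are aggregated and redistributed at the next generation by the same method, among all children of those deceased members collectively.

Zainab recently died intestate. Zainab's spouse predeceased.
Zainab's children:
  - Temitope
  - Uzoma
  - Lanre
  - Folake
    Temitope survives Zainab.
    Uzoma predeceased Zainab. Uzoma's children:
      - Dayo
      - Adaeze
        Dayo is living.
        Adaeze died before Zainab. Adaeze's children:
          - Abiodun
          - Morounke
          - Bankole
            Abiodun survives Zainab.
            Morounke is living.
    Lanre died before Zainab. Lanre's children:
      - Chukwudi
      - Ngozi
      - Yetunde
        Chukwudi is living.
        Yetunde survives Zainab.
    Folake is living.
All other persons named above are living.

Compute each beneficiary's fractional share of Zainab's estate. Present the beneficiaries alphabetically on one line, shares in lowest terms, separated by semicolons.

Abiodun 1/30; Bankole 1/30; Chukwudi 1/10; Dayo 1/10; Folake 1/4; Morounke 1/30; Ngozi 1/10; Temitope 1/4; Yetunde 1/10

There is no surviving spouse, so the entire estate passes to Zainab's descendants per capita at each generation.
At generation 1 (Temitope, Uzoma, Lanre, Folake) there are 4 shares of (1)/4 = 1/4 each.
Living: Temitope and Folake — each takes 1/4.
Deceased: Uzoma and Lanre. Their combined 1/2 is pooled and carried to generation 2.
At generation 2 (Dayo, Adaeze, Chukwudi, Ngozi, Yetunde) there are 5 shares of (1/2)/5 = 1/10 each.
Living: Dayo, Chukwudi, Ngozi, and Yetunde — each takes 1/10.
Deceased: Adaeze. That 1/10 share is carried to generation 3.
At generation 3 (Abiodun, Morounke, Bankole) there are 3 shares of (1/10)/3 = 1/30 each.
Living: Abiodun, Morounke, and Bankole — each takes 1/30.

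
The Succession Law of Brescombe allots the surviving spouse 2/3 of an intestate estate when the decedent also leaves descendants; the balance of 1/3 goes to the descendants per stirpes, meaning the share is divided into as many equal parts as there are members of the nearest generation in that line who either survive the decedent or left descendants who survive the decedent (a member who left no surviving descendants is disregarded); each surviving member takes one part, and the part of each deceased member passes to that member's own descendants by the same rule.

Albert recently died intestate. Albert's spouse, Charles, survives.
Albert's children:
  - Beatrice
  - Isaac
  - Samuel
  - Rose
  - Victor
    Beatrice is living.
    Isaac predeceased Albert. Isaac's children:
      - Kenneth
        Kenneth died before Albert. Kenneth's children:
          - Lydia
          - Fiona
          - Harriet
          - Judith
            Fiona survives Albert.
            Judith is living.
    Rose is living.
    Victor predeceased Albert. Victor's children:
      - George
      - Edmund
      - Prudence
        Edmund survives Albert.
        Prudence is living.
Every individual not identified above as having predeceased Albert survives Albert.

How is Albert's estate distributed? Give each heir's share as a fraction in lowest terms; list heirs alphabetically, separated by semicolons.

Beatrice 1/15; Charles 2/3; Edmund 1/45; Fiona 1/60; George 1/45; Harriet 1/60; Judith 1/60; Lydia 1/60; Prudence 1/45; Rose 1/15; Samuel 1/15

Charles, as surviving spouse, takes 2/3.
The remaining 1/3 passes to Albert's descendants per stirpes.
The 1/3 is divided into 5 equal shares of 1/15 among Beatrice, Isaac, Samuel, Rose, Victor.
Beatrice is living and takes 1/15.
Isaac predeceased; the 1/15 allotted to Isaac's branch passes to Isaac's issue by representation.
Kenneth's line is the sole branch at this level, so the full 1/15 passes to Kenneth's issue by representation.
The 1/15 is divided into 4 equal shares of 1/60 among Lydia, Fiona, Harriet, Judith.
Lydia is living and takes 1/60.
Fiona is living and takes 1/60.
Harriet is living and takes 1/60.
Judith is living and takes 1/60.
Samuel is living and takes 1/15.
Rose is living and takes 1/15.
Victor predeceased; the 1/15 allotted to Victor's branch passes to Victor's issue by representation.
The 1/15 is divided into 3 equal shares of 1/45 among George, Edmund, Prudence.
George is living and takes 1/45.
Edmund is living and takes 1/45.
Prudence is living and takes 1/45.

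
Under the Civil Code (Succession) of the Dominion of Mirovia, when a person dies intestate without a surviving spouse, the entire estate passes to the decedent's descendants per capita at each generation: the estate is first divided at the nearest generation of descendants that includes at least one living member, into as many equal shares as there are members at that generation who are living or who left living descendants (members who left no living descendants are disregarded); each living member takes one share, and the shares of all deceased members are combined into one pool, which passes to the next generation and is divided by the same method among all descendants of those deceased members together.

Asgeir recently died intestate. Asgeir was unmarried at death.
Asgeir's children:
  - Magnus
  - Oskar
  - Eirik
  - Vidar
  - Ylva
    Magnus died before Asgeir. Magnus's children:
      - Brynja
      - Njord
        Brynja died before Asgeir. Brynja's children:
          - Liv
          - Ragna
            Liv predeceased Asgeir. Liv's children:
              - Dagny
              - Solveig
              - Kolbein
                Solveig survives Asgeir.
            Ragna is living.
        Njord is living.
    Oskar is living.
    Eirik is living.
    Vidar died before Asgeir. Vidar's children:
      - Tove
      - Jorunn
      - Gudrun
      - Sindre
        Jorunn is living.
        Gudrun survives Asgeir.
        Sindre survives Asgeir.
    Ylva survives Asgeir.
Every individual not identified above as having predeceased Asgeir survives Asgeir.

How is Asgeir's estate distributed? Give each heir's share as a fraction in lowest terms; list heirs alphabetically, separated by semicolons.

Dagny 1/90; Eirik 1/5; Gudrun 1/15; Jorunn 1/15; Kolbein 1/90; Njord 1/15; Oskar 1/5; Ragna 1/30; Sindre 1/15; Solveig 1/90; Tove 1/15; Ylva 1/5

There is no surviving spouse, so the entire estate passes to Asgeir's descendants per capita at each generation.
At generation 1 (Magnus, Oskar, Eirik, Vidar, Ylva) there are 5 shares of (1)/5 = 1/5 each.
Living: Oskar, Eirik, and Ylva — each takes 1/5.
Deceased: Magnus and Vidar. Their combined 2/5 is pooled and carried to generation 2.
At generation 2 (Brynja, Njord, Tove, Jorunn, Gudrun, Sindre) there are 6 shares of (2/5)/6 = 1/15 each.
Living: Njord, Tove, Jorunn, Gudrun, and Sindre — each takes 1/15.
Deceased: Brynja. That 1/15 share is carried to generation 3.
At generation 3 (Liv, Ragna) there are 2 shares of (1/15)/2 = 1/30 each.
Living: Ragna — each takes 1/30.
Deceased: Liv. That 1/30 share is carried to generation 4.
At generation 4 (Dagny, Solveig, Kolbein) there are 3 shares of (1/30)/3 = 1/90 each.
Living: Dagny, Solveig, and Kolbein — each takes 1/90.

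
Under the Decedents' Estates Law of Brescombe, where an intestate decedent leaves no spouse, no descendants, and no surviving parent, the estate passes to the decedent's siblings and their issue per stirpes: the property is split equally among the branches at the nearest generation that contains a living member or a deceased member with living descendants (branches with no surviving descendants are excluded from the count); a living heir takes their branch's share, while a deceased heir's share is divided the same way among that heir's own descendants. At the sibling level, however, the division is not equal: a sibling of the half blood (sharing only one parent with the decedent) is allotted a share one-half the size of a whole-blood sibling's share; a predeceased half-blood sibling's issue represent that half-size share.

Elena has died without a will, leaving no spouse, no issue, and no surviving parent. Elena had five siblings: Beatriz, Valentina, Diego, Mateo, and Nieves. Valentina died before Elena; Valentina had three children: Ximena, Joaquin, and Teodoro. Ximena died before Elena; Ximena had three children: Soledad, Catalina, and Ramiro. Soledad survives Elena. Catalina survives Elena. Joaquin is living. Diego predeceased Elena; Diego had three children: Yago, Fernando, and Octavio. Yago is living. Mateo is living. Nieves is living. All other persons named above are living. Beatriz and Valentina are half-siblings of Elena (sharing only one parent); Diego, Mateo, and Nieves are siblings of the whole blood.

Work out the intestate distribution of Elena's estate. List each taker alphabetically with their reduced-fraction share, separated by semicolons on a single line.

No spouse, descendants, or parent survives, so the estate passes to Elena's siblings per stirpes.
Half-blood siblings count for one-half the weight of whole-blood siblings at the initial division.
Dividing 1 in proportion to weights (total weight 4): Beatriz (weight 1/2) → 1/8; Valentina (weight 1/2) → 1/8; Diego (weight 1) → 1/4; Mateo (weight 1) → 1/4; Nieves (weight 1) → 1/4.
Beatriz is living and takes 1/8.
Valentina predeceased; the 1/8 allotted to Valentina's branch passes to Valentina's issue by representation.
The 1/8 is divided into 3 equal shares of 1/24 among Ximena, Joaquin, Teodoro.
Ximena predeceased; the 1/24 allotted to Ximena's branch passes to Ximena's issue by representation.
The 1/24 is divided into 3 equal shares of 1/72 among Soledad, Catalina, Ramiro.
Soledad is living and takes 1/72.
Catalina is living and takes 1/72.
Ramiro is living and takes 1/72.
Joaquin is living and takes 1/24.
Teodoro is living and takes 1/24.
Diego predeceased; the 1/4 allotted to Diego's branch passes to Diego's issue by representation.
The 1/4 is divided into 3 equal shares of 1/12 among Yago, Fernando, Octavio.
Yago is living and takes 1/12.
Fernando is living and takes 1/12.
Octavio is living and takes 1/12.
Mateo is living and takes 1/4.
Nieves is living and takes 1/4.

Beatriz 1/8; Catalina 1/72; Fernando 1/12; Joaquin 1/24; Mateo 1/4; Nieves 1/4; Octavio 1/12; Ramiro 1/72; Soledad 1/72; Teodoro 1/24; Yago 1/12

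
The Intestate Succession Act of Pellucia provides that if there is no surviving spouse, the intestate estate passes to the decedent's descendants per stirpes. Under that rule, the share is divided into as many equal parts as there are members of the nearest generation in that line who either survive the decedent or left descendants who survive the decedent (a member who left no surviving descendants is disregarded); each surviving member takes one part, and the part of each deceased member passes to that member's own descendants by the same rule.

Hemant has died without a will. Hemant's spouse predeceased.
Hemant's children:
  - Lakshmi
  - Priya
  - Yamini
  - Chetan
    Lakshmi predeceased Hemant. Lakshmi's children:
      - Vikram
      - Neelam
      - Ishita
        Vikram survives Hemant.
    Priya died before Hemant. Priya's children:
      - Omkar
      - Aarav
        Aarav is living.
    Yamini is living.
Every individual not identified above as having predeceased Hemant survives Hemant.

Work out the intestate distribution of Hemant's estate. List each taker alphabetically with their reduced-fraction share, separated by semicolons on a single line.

Aarav 1/8; Chetan 1/4; Ishita 1/12; Neelam 1/12; Omkar 1/8; Vikram 1/12; Yamini 1/4

There is no surviving spouse, so the entire estate passes to Hemant's descendants per stirpes.
The estate is divided into 4 equal shares of 1/4 among Lakshmi, Priya, Yamini, Chetan.
Lakshmi predeceased; the 1/4 allotted to Lakshmi's branch passes to Lakshmi's issue by representation.
The 1/4 is divided into 3 equal shares of 1/12 among Vikram, Neelam, Ishita.
Vikram is living and takes 1/12.
Neelam is living and takes 1/12.
Ishita is living and takes 1/12.
Priya predeceased; the 1/4 allotted to Priya's branch passes to Priya's issue by representation.
The 1/4 is divided into 2 equal shares of 1/8 among Omkar, Aarav.
Omkar is living and takes 1/8.
Aarav is living and takes 1/8.
Yamini is living and takes 1/4.
Chetan is living and takes 1/4.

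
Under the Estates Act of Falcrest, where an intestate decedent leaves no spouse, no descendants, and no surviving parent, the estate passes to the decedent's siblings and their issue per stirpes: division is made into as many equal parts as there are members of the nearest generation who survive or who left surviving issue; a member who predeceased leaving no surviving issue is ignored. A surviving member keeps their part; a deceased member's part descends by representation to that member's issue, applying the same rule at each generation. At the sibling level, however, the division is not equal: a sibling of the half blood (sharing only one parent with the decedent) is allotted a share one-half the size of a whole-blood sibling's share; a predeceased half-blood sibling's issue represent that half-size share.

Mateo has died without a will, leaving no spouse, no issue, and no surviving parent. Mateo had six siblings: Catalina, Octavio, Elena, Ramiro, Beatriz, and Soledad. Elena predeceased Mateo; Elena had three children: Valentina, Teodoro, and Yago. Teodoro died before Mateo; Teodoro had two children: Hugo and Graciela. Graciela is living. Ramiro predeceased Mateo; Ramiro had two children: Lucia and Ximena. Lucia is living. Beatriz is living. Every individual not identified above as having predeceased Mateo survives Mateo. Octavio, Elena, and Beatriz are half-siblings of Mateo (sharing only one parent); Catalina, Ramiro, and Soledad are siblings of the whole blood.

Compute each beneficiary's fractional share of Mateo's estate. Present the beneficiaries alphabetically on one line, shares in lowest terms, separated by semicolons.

No spouse, descendants, or parent survives, so the estate passes to Mateo's siblings per stirpes.
Half-blood siblings count for one-half the weight of whole-blood siblings at the initial division.
Dividing 1 in proportion to weights (total weight 9/2): Catalina (weight 1) → 2/9; Octavio (weight 1/2) → 1/9; Elena (weight 1/2) → 1/9; Ramiro (weight 1) → 2/9; Beatriz (weight 1/2) → 1/9; Soledad (weight 1) → 2/9.
Catalina is living and takes 2/9.
Octavio is living and takes 1/9.
Elena predeceased; the 1/9 allotted to Elena's branch passes to Elena's issue by representation.
The 1/9 is divided into 3 equal shares of 1/27 among Valentina, Teodoro, Yago.
Valentina is living and takes 1/27.
Teodoro predeceased; the 1/27 allotted to Teodoro's branch passes to Teodoro's issue by representation.
The 1/27 is divided into 2 equal shares of 1/54 among Hugo, Graciela.
Hugo is living and takes 1/54.
Graciela is living and takes 1/54.
Yago is living and takes 1/27.
Ramiro predeceased; the 2/9 allotted to Ramiro's branch passes to Ramiro's issue by representation.
The 2/9 is divided into 2 equal shares of 1/9 among Lucia, Ximena.
Lucia is living and takes 1/9.
Ximena is living and takes 1/9.
Beatriz is living and takes 1/9.
Soledad is living and takes 2/9.

Beatriz 1/9; Catalina 2/9; Graciela 1/54; Hugo 1/54; Lucia 1/9; Octavio 1/9; Soledad 2/9; Valentina 1/27; Ximena 1/9; Yago 1/27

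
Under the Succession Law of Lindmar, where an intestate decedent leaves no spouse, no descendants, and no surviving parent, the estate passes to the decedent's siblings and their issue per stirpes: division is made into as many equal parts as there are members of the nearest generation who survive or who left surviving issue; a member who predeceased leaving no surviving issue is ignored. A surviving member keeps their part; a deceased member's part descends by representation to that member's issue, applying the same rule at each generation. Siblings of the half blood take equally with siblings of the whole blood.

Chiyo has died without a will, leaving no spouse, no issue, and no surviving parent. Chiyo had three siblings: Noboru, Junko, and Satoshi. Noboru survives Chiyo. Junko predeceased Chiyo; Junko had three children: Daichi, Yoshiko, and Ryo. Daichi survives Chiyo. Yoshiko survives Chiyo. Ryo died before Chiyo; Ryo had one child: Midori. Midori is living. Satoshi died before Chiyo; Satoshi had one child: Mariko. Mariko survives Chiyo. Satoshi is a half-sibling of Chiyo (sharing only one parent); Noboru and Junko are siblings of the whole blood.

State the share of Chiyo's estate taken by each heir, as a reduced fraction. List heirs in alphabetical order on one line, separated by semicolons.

No spouse, descendants, or parent survives, so the estate passes to Chiyo's siblings per stirpes.
Half-blood and whole-blood siblings take equally under the stated rule.
The estate is divided into 3 equal shares of 1/3 among Noboru, Junko, Satoshi.
Noboru is living and takes 1/3.
Junko predeceased; the 1/3 allotted to Junko's branch passes to Junko's issue by representation.
The 1/3 is divided into 3 equal shares of 1/9 among Daichi, Yoshiko, Ryo.
Daichi is living and takes 1/9.
Yoshiko is living and takes 1/9.
Ryo predeceased; the 1/9 allotted to Ryo's branch passes to Ryo's issue by representation.
Midori is the sole taker at this level and receives the full 1/9.
Satoshi predeceased; the 1/3 allotted to Satoshi's branch passes to Satoshi's issue by representation.
Mariko is the sole taker at this level and receives the full 1/3.

Daichi 1/9; Mariko 1/3; Midori 1/9; Noboru 1/3; Yoshiko 1/9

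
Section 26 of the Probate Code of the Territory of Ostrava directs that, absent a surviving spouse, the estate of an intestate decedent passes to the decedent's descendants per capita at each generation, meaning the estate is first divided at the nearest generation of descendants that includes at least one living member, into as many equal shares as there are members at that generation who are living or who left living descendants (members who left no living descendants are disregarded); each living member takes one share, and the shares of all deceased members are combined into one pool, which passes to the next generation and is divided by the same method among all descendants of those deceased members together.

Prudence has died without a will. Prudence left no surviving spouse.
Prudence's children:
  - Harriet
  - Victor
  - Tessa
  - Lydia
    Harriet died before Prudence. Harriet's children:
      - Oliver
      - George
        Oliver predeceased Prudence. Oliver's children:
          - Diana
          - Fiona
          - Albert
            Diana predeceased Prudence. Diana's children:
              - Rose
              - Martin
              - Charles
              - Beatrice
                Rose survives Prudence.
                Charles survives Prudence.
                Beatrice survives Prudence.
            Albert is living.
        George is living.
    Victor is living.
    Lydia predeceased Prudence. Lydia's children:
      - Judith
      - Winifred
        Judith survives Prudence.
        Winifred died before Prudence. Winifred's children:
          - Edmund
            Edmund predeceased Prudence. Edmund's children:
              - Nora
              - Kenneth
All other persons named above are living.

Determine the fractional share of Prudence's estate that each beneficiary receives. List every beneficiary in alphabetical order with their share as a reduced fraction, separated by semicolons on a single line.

Albert 1/16; Beatrice 1/48; Charles 1/48; Fiona 1/16; George 1/8; Judith 1/8; Kenneth 1/48; Martin 1/48; Nora 1/48; Rose 1/48; Tessa 1/4; Victor 1/4

There is no surviving spouse, so the entire estate passes to Prudence's descendants per capita at each generation.
At generation 1 (Harriet, Victor, Tessa, Lydia) there are 4 shares of (1)/4 = 1/4 each.
Living: Victor and Tessa — each takes 1/4.
Deceased: Harriet and Lydia. Their combined 1/2 is pooled and carried to generation 2.
At generation 2 (Oliver, George, Judith, Winifred) there are 4 shares of (1/2)/4 = 1/8 each.
Living: George and Judith — each takes 1/8.
Deceased: Oliver and Winifred. Their combined 1/4 is pooled and carried to generation 3.
At generation 3 (Diana, Fiona, Albert, Edmund) there are 4 shares of (1/4)/4 = 1/16 each.
Living: Fiona and Albert — each takes 1/16.
Deceased: Diana and Edmund. Their combined 1/8 is pooled and carried to generation 4.
At generation 4 (Rose, Martin, Charles, Beatrice, Nora, Kenneth) there are 6 shares of (1/8)/6 = 1/48 each.
Living: Rose, Martin, Charles, Beatrice, Nora, and Kenneth — each takes 1/48.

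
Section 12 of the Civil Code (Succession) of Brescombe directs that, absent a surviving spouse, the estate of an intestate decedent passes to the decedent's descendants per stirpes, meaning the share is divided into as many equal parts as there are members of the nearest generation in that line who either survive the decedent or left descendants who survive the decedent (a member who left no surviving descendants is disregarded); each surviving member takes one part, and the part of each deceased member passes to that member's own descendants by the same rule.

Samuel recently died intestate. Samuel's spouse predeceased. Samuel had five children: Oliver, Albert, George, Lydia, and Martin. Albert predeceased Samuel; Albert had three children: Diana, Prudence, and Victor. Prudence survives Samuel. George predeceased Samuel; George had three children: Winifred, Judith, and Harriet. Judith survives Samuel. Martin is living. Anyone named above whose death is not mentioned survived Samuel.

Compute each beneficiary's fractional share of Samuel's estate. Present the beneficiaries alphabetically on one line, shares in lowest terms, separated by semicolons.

There is no surviving spouse, so the entire estate passes to Samuel's descendants per stirpes.
The estate is divided into 5 equal shares of 1/5 among Oliver, Albert, George, Lydia, Martin.
Oliver is living and takes 1/5.
Albert predeceased; the 1/5 allotted to Albert's branch passes to Albert's issue by representation.
The 1/5 is divided into 3 equal shares of 1/15 among Diana, Prudence, Victor.
Diana is living and takes 1/15.
Prudence is living and takes 1/15.
Victor is living and takes 1/15.
George predeceased; the 1/5 allotted to George's branch passes to George's issue by representation.
The 1/5 is divided into 3 equal shares of 1/15 among Winifred, Judith, Harriet.
Winifred is living and takes 1/15.
Judith is living and takes 1/15.
Harriet is living and takes 1/15.
Lydia is living and takes 1/5.
Martin is living and takes 1/5.

Diana 1/15; Harriet 1/15; Judith 1/15; Lydia 1/5; Martin 1/5; Oliver 1/5; Prudence 1/15; Victor 1/15; Winifred 1/15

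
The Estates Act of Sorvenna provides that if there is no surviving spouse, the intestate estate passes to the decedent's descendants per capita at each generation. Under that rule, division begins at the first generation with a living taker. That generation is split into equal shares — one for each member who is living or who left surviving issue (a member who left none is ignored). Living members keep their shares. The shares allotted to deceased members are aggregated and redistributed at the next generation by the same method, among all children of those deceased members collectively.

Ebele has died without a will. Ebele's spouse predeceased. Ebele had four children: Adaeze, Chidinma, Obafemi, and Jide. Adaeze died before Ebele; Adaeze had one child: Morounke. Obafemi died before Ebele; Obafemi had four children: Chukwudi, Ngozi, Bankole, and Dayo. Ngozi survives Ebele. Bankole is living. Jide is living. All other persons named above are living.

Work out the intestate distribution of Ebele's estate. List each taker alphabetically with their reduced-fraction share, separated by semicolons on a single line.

Bankole 1/10; Chidinma 1/4; Chukwudi 1/10; Dayo 1/10; Jide 1/4; Morounke 1/10; Ngozi 1/10

There is no surviving spouse, so the entire estate passes to Ebele's descendants per capita at each generation.
At generation 1 (Adaeze, Chidinma, Obafemi, Jide) there are 4 shares of (1)/4 = 1/4 each.
Living: Chidinma and Jide — each takes 1/4.
Deceased: Adaeze and Obafemi. Their combined 1/2 is pooled and carried to generation 2.
At generation 2 (Morounke, Chukwudi, Ngozi, Bankole, Dayo) there are 5 shares of (1/2)/5 = 1/10 each.
Living: Morounke, Chukwudi, Ngozi, Bankole, and Dayo — each takes 1/10.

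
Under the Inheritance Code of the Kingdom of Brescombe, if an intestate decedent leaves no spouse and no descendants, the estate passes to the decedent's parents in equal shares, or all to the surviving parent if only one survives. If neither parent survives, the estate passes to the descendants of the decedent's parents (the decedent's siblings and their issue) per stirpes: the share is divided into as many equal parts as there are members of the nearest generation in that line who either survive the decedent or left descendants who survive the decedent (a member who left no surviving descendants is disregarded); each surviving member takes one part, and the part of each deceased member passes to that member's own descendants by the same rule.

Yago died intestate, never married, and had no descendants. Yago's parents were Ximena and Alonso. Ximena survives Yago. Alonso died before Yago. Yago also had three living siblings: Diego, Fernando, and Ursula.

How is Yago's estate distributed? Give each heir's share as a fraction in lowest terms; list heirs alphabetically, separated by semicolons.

Ximena 1

Only one parent, Ximena, survives, so Ximena takes the entire estate. The siblings take nothing because a surviving parent has priority.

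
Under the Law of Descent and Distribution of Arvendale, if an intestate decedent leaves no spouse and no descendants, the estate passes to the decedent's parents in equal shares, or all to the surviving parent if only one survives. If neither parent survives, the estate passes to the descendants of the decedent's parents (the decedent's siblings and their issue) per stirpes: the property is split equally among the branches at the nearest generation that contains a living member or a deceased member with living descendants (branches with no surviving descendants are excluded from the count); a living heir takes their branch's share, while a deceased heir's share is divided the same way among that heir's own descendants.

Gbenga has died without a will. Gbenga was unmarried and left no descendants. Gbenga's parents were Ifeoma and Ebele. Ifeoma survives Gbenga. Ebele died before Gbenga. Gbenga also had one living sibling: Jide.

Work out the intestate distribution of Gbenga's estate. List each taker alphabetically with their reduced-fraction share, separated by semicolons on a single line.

Ifeoma 1

Only one parent, Ifeoma, survives, so Ifeoma takes the entire estate. The siblings take nothing because a surviving parent has priority.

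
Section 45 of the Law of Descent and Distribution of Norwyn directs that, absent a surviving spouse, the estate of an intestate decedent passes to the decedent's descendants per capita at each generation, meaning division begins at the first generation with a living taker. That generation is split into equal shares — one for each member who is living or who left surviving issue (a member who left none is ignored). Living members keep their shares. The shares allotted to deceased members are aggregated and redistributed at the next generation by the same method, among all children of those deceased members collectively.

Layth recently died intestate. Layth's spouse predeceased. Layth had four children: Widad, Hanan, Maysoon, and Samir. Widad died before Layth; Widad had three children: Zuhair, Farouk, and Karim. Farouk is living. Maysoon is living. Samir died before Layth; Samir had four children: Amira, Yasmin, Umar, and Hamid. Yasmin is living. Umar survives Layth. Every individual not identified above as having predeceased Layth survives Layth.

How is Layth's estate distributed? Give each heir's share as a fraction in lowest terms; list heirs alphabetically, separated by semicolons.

Amira 1/14; Farouk 1/14; Hamid 1/14; Hanan 1/4; Karim 1/14; Maysoon 1/4; Umar 1/14; Yasmin 1/14; Zuhair 1/14

There is no surviving spouse, so the entire estate passes to Layth's descendants per capita at each generation.
At generation 1 (Widad, Hanan, Maysoon, Samir) there are 4 shares of (1)/4 = 1/4 each.
Living: Hanan and Maysoon — each takes 1/4.
Deceased: Widad and Samir. Their combined 1/2 is pooled and carried to generation 2.
At generation 2 (Zuhair, Farouk, Karim, Amira, Yasmin, Umar, Hamid) there are 7 shares of (1/2)/7 = 1/14 each.
Living: Zuhair, Farouk, Karim, Amira, Yasmin, Umar, and Hamid — each takes 1/14.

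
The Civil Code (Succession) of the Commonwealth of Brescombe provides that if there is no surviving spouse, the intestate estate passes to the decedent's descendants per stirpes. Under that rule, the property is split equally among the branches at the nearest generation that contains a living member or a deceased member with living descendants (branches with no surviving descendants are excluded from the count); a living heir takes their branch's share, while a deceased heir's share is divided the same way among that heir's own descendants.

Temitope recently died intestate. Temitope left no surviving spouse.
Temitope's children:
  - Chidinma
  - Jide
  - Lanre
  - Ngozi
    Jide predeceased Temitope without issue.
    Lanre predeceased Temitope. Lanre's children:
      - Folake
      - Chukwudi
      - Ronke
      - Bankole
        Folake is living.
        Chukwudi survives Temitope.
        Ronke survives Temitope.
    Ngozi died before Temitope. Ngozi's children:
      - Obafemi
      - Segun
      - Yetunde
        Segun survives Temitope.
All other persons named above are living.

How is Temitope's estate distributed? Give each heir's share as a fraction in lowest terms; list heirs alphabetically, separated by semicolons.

There is no surviving spouse, so the entire estate passes to Temitope's descendants per stirpes.
Jide left no surviving issue, so that branch lapses and is disregarded.
The estate is divided into 3 equal shares of 1/3 among Chidinma, Lanre, Ngozi.
Chidinma is living and takes 1/3.
Lanre predeceased; the 1/3 allotted to Lanre's branch passes to Lanre's issue by representation.
The 1/3 is divided into 4 equal shares of 1/12 among Folake, Chukwudi, Ronke, Bankole.
Folake is living and takes 1/12.
Chukwudi is living and takes 1/12.
Ronke is living and takes 1/12.
Bankole is living and takes 1/12.
Ngozi predeceased; the 1/3 allotted to Ngozi's branch passes to Ngozi's issue by representation.
The 1/3 is divided into 3 equal shares of 1/9 among Obafemi, Segun, Yetunde.
Obafemi is living and takes 1/9.
Segun is living and takes 1/9.
Yetunde is living and takes 1/9.

Bankole 1/12; Chidinma 1/3; Chukwudi 1/12; Folake 1/12; Obafemi 1/9; Ronke 1/12; Segun 1/9; Yetunde 1/9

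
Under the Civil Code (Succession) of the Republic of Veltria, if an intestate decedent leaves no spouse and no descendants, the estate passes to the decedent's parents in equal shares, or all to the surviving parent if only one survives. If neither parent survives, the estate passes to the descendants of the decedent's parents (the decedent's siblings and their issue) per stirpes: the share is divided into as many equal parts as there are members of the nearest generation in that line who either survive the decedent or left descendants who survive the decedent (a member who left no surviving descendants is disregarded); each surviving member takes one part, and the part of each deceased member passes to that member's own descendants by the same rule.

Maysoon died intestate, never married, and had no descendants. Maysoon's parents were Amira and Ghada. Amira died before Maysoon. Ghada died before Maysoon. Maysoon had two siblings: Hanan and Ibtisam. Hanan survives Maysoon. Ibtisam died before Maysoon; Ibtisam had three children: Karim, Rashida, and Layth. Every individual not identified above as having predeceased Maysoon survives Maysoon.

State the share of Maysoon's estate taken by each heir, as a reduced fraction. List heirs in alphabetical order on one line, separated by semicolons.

Hanan 1/2; Karim 1/6; Layth 1/6; Rashida 1/6

Neither parent survives and there are no descendants, so the estate passes to Maysoon's siblings and their issue per stirpes.
The estate is divided into 2 equal shares of 1/2 among Hanan, Ibtisam.
Hanan is living and takes 1/2.
Ibtisam predeceased; the 1/2 allotted to Ibtisam's branch passes to Ibtisam's issue by representation.
The 1/2 is divided into 3 equal shares of 1/6 among Karim, Rashida, Layth.
Karim is living and takes 1/6.
Rashida is living and takes 1/6.
Layth is living and takes 1/6.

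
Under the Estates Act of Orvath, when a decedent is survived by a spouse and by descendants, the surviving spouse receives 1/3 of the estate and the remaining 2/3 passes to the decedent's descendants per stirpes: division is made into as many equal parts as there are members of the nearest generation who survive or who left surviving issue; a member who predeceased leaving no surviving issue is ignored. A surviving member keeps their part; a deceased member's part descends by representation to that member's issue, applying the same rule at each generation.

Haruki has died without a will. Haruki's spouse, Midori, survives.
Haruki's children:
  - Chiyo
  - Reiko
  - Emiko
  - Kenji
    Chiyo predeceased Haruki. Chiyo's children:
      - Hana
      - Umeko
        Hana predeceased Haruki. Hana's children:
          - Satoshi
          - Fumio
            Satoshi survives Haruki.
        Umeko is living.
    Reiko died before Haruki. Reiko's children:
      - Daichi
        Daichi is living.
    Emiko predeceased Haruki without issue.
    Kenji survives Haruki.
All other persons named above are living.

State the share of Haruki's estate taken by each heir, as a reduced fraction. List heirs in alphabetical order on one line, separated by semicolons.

Daichi 2/9; Fumio 1/18; Kenji 2/9; Midori 1/3; Satoshi 1/18; Umeko 1/9

Midori, as surviving spouse, takes 1/3.
The remaining 2/3 passes to Haruki's descendants per stirpes.
Emiko left no surviving issue, so that branch lapses and is disregarded.
The 2/3 is divided into 3 equal shares of 2/9 among Chiyo, Reiko, Kenji.
Chiyo predeceased; the 2/9 allotted to Chiyo's branch passes to Chiyo's issue by representation.
The 2/9 is divided into 2 equal shares of 1/9 among Hana, Umeko.
Hana predeceased; the 1/9 allotted to Hana's branch passes to Hana's issue by representation.
The 1/9 is divided into 2 equal shares of 1/18 among Satoshi, Fumio.
Satoshi is living and takes 1/18.
Fumio is living and takes 1/18.
Umeko is living and takes 1/9.
Reiko predeceased; the 2/9 allotted to Reiko's branch passes to Reiko's issue by representation.
Daichi is the sole taker at this level and receives the full 2/9.
Kenji is living and takes 2/9.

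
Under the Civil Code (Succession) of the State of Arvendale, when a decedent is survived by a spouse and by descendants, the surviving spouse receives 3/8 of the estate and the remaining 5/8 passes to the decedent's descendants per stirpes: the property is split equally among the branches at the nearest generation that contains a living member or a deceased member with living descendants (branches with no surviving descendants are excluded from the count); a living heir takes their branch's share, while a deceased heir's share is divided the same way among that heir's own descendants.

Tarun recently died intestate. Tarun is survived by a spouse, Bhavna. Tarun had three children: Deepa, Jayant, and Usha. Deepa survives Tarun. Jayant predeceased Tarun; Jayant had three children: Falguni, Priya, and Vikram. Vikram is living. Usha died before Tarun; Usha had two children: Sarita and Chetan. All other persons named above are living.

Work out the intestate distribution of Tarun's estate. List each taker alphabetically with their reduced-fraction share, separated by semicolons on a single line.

Bhavna, as surviving spouse, takes 3/8.
The remaining 5/8 passes to Tarun's descendants per stirpes.
The 5/8 is divided into 3 equal shares of 5/24 among Deepa, Jayant, Usha.
Deepa is living and takes 5/24.
Jayant predeceased; the 5/24 allotted to Jayant's branch passes to Jayant's issue by representation.
The 5/24 is divided into 3 equal shares of 5/72 among Falguni, Priya, Vikram.
Falguni is living and takes 5/72.
Priya is living and takes 5/72.
Vikram is living and takes 5/72.
Usha predeceased; the 5/24 allotted to Usha's branch passes to Usha's issue by representation.
The 5/24 is divided into 2 equal shares of 5/48 among Sarita, Chetan.
Sarita is living and takes 5/48.
Chetan is living and takes 5/48.

Bhavna 3/8; Chetan 5/48; Deepa 5/24; Falguni 5/72; Priya 5/72; Sarita 5/48; Vikram 5/72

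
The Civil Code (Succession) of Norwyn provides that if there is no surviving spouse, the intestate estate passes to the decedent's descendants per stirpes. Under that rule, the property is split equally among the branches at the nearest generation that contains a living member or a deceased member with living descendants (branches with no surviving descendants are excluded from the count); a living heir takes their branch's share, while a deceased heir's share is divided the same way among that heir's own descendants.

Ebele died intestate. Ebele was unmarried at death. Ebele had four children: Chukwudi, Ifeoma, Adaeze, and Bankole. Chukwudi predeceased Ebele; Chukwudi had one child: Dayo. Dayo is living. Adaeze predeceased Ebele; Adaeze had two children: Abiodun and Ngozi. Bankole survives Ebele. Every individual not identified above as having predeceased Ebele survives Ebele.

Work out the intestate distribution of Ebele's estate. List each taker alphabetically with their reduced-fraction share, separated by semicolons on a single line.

There is no surviving spouse, so the entire estate passes to Ebele's descendants per stirpes.
The estate is divided into 4 equal shares of 1/4 among Chukwudi, Ifeoma, Adaeze, Bankole.
Chukwudi predeceased; the 1/4 allotted to Chukwudi's branch passes to Chukwudi's issue by representation.
Dayo is the sole taker at this level and receives the full 1/4.
Ifeoma is living and takes 1/4.
Adaeze predeceased; the 1/4 allotted to Adaeze's branch passes to Adaeze's issue by representation.
The 1/4 is divided into 2 equal shares of 1/8 among Abiodun, Ngozi.
Abiodun is living and takes 1/8.
Ngozi is living and takes 1/8.
Bankole is living and takes 1/4.

Abiodun 1/8; Bankole 1/4; Dayo 1/4; Ifeoma 1/4; Ngozi 1/8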